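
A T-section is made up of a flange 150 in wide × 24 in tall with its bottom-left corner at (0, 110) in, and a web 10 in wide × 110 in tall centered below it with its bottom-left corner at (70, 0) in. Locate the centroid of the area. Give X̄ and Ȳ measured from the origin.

X̄ = 75.00 in, Ȳ = 106.32 in

Part | A | x̄ᵢ | ȳᵢ | A·x̄ᵢ | A·ȳᵢ
web | 1100.00 | 75.00 | 55.00 | 82500.00 | 60500.00
flange | 3600.00 | 75.00 | 122.00 | 270000.00 | 439200.00
Σ | 4700.00 |  |  | 352500.00 | 499700.00
X̄ = 352500.00 / 4700.00 = 75.00 in
Ȳ = 499700.00 / 4700.00 = 106.32 in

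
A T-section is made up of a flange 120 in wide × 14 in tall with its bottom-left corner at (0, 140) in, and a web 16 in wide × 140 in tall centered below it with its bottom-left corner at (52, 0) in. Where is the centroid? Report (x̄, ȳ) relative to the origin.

Part | A | x̄ᵢ | ȳᵢ | A·x̄ᵢ | A·ȳᵢ
web | 2240.00 | 60.00 | 70.00 | 134400.00 | 156800.00
flange | 1680.00 | 60.00 | 147.00 | 100800.00 | 246960.00
Σ | 3920.00 |  |  | 235200.00 | 403760.00
x̄ = 235200.00 / 3920.00 = 60.00 in
ȳ = 403760.00 / 3920.00 = 103.00 in

x̄ = 60.00 in, ȳ = 103.00 in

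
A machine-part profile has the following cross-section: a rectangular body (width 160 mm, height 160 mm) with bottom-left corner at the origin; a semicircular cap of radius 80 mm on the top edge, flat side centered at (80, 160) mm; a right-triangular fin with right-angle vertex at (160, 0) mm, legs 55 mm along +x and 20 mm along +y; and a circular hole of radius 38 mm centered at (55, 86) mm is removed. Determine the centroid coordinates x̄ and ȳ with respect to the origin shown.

rectangular body: A = 160 × 160 = 25600.00, centroid at (80.00, 80.00).
semicircular top: A = ½π·80² = 10053.10, centroid at (80.00, 193.95).
triangular fin: A = ½·55·20 = 550.00, centroid at (178.33, 6.67).
hole: A = −π·38² = -4536.46, centroid at (55.00, 86.00).
ΣA = 31666.64 mm²
ΣAx̄ = (25600.00)(80.00) + (10053.10)(80.00) + (550.00)(178.33) + (-4536.46)(55.00) = 2700825.76 mm³
ΣAȳ = (25600.00)(80.00) + (10053.10)(193.95) + (550.00)(6.67) + (-4536.46)(86.00) = 3611359.90 mm³
x̄ = 2700825.76 / 31666.64 = 85.29 mm
ȳ = 3611359.90 / 31666.64 = 114.04 mm

x̄ = 85.29 mm, ȳ = 114.04 mm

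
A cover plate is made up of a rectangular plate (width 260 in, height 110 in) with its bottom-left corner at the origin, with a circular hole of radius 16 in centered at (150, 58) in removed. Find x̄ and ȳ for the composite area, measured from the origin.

plate: A = 260 × 110 = 28600.00, centroid at (130.00, 55.00).
hole: A = −π·16² = -804.25, centroid at (150.00, 58.00).
ΣA = 27795.75 in²
ΣAx̄ = (28600.00)(130.00) + (-804.25)(150.00) = 3597362.84 in³
ΣAȳ = (28600.00)(55.00) + (-804.25)(58.00) = 1526353.63 in³
x̄ = 3597362.84 / 27795.75 = 129.42 in
ȳ = 1526353.63 / 27795.75 = 54.91 in

x̄ = 129.42 in, ȳ = 54.91 in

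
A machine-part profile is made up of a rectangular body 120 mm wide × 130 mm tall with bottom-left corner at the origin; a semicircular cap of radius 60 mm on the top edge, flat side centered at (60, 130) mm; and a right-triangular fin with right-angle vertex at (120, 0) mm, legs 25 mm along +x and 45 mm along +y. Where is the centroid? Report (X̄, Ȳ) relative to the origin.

Part | A | x̄ᵢ | ȳᵢ | A·x̄ᵢ | A·ȳᵢ
rectangular body | 15600.00 | 60.00 | 65.00 | 936000.00 | 1014000.00
semicircular top | 5654.87 | 60.00 | 155.46 | 339292.01 | 879132.68
triangular fin | 562.50 | 128.33 | 15.00 | 72187.50 | 8437.50
Σ | 21817.37 |  |  | 1347479.51 | 1901570.18
X̄ = 1347479.51 / 21817.37 = 61.76 mm
Ȳ = 1901570.18 / 21817.37 = 87.16 mm

X̄ = 61.76 mm, Ȳ = 87.16 mm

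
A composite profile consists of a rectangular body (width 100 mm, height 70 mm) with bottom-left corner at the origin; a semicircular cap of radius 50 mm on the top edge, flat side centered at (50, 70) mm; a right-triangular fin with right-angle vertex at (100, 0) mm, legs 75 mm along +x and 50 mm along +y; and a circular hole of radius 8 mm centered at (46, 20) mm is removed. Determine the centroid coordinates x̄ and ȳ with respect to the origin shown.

rectangular body: A = 100 × 70 = 7000.00, centroid at (50.00, 35.00).
semicircular top: A = ½π·50² = 3926.99, centroid at (50.00, 91.22).
triangular fin: A = ½·75·50 = 1875.00, centroid at (125.00, 16.67).
hole: A = −π·8² = -201.06, centroid at (46.00, 20.00).
ΣA = 12600.93 mm²
ΣAx̄ = (7000.00)(50.00) + (3926.99)(50.00) + (1875.00)(125.00) + (-201.06)(46.00) = 771475.69 mm³
ΣAȳ = (7000.00)(35.00) + (3926.99)(91.22) + (1875.00)(16.67) + (-201.06)(20.00) = 630451.45 mm³
x̄ = 771475.69 / 12600.93 = 61.22 mm
ȳ = 630451.45 / 12600.93 = 50.03 mm

x̄ = 61.22 mm, ȳ = 50.03 mm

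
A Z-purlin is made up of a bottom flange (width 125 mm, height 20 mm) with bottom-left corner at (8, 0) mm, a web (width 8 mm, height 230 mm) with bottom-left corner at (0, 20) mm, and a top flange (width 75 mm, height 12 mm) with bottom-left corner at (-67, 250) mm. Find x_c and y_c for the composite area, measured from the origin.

x_c = 29.97 mm, y_c = 96.15 mm

Part | A | x̄ᵢ | ȳᵢ | A·x̄ᵢ | A·ȳᵢ
bottom flange | 2500.00 | 70.50 | 10.00 | 176250.00 | 25000.00
web | 1840.00 | 4.00 | 135.00 | 7360.00 | 248400.00
top flange | 900.00 | -29.50 | 256.00 | -26550.00 | 230400.00
Σ | 5240.00 |  |  | 157060.00 | 503800.00
x_c = 157060.00 / 5240.00 = 29.97 mm
y_c = 503800.00 / 5240.00 = 96.15 mm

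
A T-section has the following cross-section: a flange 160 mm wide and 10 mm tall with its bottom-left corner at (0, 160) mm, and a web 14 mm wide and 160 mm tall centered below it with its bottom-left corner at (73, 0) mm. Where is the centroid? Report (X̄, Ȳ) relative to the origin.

X̄ = 80.00 mm, Ȳ = 115.42 mm

web: A = 14 × 160 = 2240.00, centroid at (80.00, 80.00).
flange: A = 160 × 10 = 1600.00, centroid at (80.00, 165.00).
ΣA = 3840.00 mm², ΣAX̄ = 307200.00 mm³, ΣAȲ = 443200.00 mm³.
X̄ = 307200.00/3840.00 = 80.00 mm; Ȳ = 443200.00/3840.00 = 115.42 mm.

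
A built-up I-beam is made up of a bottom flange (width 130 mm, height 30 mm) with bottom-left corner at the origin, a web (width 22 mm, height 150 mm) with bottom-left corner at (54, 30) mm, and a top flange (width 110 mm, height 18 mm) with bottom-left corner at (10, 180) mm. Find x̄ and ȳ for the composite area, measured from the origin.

bottom flange: A = 130 × 30 = 3900.00, centroid at (65.00, 15.00).
web: A = 22 × 150 = 3300.00, centroid at (65.00, 105.00).
top flange: A = 110 × 18 = 1980.00, centroid at (65.00, 189.00).
ΣA = 9180.00 mm², ΣAx̄ = 596700.00 mm³, ΣAȳ = 779220.00 mm³.
x̄ = 596700.00/9180.00 = 65.00 mm; ȳ = 779220.00/9180.00 = 84.88 mm.

x̄ = 65.00 mm, ȳ = 84.88 mm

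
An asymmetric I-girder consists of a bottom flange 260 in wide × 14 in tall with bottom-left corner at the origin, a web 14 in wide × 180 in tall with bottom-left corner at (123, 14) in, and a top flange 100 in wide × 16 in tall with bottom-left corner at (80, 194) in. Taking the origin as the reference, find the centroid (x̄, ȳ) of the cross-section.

x̄ = 130.00 in, ȳ = 78.71 in

bottom flange: A = 260 × 14 = 3640.00, centroid at (130.00, 7.00).
web: A = 14 × 180 = 2520.00, centroid at (130.00, 104.00).
top flange: A = 100 × 16 = 1600.00, centroid at (130.00, 202.00).
ΣA = 7760.00 in²
ΣAx̄ = (3640.00)(130.00) + (2520.00)(130.00) + (1600.00)(130.00) = 1008800.00 in³
ΣAȳ = (3640.00)(7.00) + (2520.00)(104.00) + (1600.00)(202.00) = 610760.00 in³
x̄ = 1008800.00 / 7760.00 = 130.00 in
ȳ = 610760.00 / 7760.00 = 78.71 in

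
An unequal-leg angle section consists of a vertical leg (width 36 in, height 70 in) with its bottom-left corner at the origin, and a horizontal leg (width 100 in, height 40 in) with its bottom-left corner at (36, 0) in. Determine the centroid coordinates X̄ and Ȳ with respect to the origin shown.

Part | A | x̄ᵢ | ȳᵢ | A·x̄ᵢ | A·ȳᵢ
vertical leg | 2520.00 | 18.00 | 35.00 | 45360.00 | 88200.00
horizontal leg | 4000.00 | 86.00 | 20.00 | 344000.00 | 80000.00
Σ | 6520.00 |  |  | 389360.00 | 168200.00
X̄ = 389360.00 / 6520.00 = 59.72 in
Ȳ = 168200.00 / 6520.00 = 25.80 in

X̄ = 59.72 in, Ȳ = 25.80 in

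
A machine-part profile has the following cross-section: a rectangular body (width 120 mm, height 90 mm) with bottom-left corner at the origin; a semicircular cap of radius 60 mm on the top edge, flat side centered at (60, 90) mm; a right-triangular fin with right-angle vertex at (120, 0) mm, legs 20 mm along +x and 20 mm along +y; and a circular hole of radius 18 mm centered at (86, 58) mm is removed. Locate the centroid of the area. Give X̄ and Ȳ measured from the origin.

rectangular body: A = 120 × 90 = 10800.00, centroid at (60.00, 45.00).
semicircular top: A = ½π·60² = 5654.87, centroid at (60.00, 115.46).
triangular fin: A = ½·20·20 = 200.00, centroid at (126.67, 6.67).
hole: A = −π·18² = -1017.88, centroid at (86.00, 58.00).
ΣA = 15636.99 mm², ΣAX̄ = 925088.00 mm³, ΣAȲ = 1081234.53 mm³.
X̄ = 925088.00/15636.99 = 59.16 mm; Ȳ = 1081234.53/15636.99 = 69.15 mm.

X̄ = 59.16 mm, Ȳ = 69.15 mm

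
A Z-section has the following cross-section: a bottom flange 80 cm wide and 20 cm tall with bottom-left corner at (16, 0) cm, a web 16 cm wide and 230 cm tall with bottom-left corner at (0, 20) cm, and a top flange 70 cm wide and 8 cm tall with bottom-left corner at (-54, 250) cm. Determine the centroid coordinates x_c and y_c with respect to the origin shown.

bottom flange: A = 80 × 20 = 1600.00, centroid at (56.00, 10.00).
web: A = 16 × 230 = 3680.00, centroid at (8.00, 135.00).
top flange: A = 70 × 8 = 560.00, centroid at (-19.00, 254.00).
ΣA = 5840.00 cm², ΣAx_c = 108400.00 cm³, ΣAy_c = 655040.00 cm³.
x_c = 108400.00/5840.00 = 18.56 cm; y_c = 655040.00/5840.00 = 112.16 cm.

x_c = 18.56 cm, y_c = 112.16 cm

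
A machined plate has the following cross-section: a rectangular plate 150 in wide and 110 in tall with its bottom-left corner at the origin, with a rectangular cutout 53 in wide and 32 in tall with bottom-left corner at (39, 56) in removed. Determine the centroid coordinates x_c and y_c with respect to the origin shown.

x_c = 76.09 in, y_c = 53.05 in

plate: A = 150 × 110 = 16500.00, centroid at (75.00, 55.00).
hole: A = −(53 × 32) = -1696.00, centroid at (65.50, 72.00).
ΣA = 14804.00 in²
ΣAx_c = (16500.00)(75.00) + (-1696.00)(65.50) = 1126412.00 in³
ΣAy_c = (16500.00)(55.00) + (-1696.00)(72.00) = 785388.00 in³
x_c = 1126412.00 / 14804.00 = 76.09 in
y_c = 785388.00 / 14804.00 = 53.05 in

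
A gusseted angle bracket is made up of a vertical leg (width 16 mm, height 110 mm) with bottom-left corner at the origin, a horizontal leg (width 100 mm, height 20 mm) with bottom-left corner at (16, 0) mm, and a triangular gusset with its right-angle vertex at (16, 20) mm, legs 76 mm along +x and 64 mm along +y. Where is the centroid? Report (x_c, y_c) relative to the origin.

Part | A | x̄ᵢ | ȳᵢ | A·x̄ᵢ | A·ȳᵢ
vertical leg | 1760.00 | 8.00 | 55.00 | 14080.00 | 96800.00
horizontal leg | 2000.00 | 66.00 | 10.00 | 132000.00 | 20000.00
gusset | 2432.00 | 41.33 | 41.33 | 100522.67 | 100522.67
Σ | 6192.00 |  |  | 246602.67 | 217322.67
x_c = 246602.67 / 6192.00 = 39.83 mm
y_c = 217322.67 / 6192.00 = 35.10 mm

x_c = 39.83 mm, y_c = 35.10 mm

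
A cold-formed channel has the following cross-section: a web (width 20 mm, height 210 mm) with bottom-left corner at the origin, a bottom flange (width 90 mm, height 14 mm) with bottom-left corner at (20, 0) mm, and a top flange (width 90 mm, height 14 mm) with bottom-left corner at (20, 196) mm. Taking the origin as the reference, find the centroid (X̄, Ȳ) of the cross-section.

X̄ = 30.62 mm, Ȳ = 105.00 mm

Part | A | x̄ᵢ | ȳᵢ | A·x̄ᵢ | A·ȳᵢ
web | 4200.00 | 10.00 | 105.00 | 42000.00 | 441000.00
bottom flange | 1260.00 | 65.00 | 7.00 | 81900.00 | 8820.00
top flange | 1260.00 | 65.00 | 203.00 | 81900.00 | 255780.00
Σ | 6720.00 |  |  | 205800.00 | 705600.00
X̄ = 205800.00 / 6720.00 = 30.62 mm
Ȳ = 705600.00 / 6720.00 = 105.00 mm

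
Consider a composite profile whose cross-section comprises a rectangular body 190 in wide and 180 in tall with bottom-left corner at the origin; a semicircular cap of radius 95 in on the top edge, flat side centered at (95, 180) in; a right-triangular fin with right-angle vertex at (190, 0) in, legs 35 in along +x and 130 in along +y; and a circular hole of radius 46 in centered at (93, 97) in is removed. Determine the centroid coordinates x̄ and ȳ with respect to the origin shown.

x̄ = 100.82 in, ȳ = 128.51 in

rectangular body: A = 190 × 180 = 34200.00, centroid at (95.00, 90.00).
semicircular top: A = ½π·95² = 14176.44, centroid at (95.00, 220.32).
triangular fin: A = ½·35·130 = 2275.00, centroid at (201.67, 43.33).
hole: A = −π·46² = -6647.61, centroid at (93.00, 97.00).
ΣA = 44003.83 in², ΣAx̄ = 4436325.43 in³, ΣAȳ = 5655107.12 in³.
x̄ = 4436325.43/44003.83 = 100.82 in; ȳ = 5655107.12/44003.83 = 128.51 in.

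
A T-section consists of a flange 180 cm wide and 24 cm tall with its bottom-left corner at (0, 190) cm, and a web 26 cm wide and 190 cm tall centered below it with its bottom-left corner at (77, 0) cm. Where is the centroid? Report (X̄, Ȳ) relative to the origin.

X̄ = 90.00 cm, Ȳ = 144.92 cm

web: A = 26 × 190 = 4940.00, centroid at (90.00, 95.00).
flange: A = 180 × 24 = 4320.00, centroid at (90.00, 202.00).
ΣA = 9260.00 cm²
ΣAX̄ = (4940.00)(90.00) + (4320.00)(90.00) = 833400.00 cm³
ΣAȲ = (4940.00)(95.00) + (4320.00)(202.00) = 1341940.00 cm³
X̄ = 833400.00 / 9260.00 = 90.00 cm
Ȳ = 1341940.00 / 9260.00 = 144.92 cm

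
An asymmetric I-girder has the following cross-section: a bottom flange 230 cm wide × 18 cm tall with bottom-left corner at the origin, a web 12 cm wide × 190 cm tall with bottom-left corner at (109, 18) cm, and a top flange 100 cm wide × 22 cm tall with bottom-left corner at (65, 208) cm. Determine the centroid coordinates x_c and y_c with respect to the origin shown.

Part | A | x̄ᵢ | ȳᵢ | A·x̄ᵢ | A·ȳᵢ
bottom flange | 4140.00 | 115.00 | 9.00 | 476100.00 | 37260.00
web | 2280.00 | 115.00 | 113.00 | 262200.00 | 257640.00
top flange | 2200.00 | 115.00 | 219.00 | 253000.00 | 481800.00
Σ | 8620.00 |  |  | 991300.00 | 776700.00
x_c = 991300.00 / 8620.00 = 115.00 cm
y_c = 776700.00 / 8620.00 = 90.10 cm

x_c = 115.00 cm, y_c = 90.10 cm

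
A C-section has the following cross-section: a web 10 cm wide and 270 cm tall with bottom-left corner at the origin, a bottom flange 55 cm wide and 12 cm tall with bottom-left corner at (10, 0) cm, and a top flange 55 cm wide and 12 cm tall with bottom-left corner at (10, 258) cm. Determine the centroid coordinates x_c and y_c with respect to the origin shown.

x_c = 15.67 cm, y_c = 135.00 cm

Part | A | x̄ᵢ | ȳᵢ | A·x̄ᵢ | A·ȳᵢ
web | 2700.00 | 5.00 | 135.00 | 13500.00 | 364500.00
bottom flange | 660.00 | 37.50 | 6.00 | 24750.00 | 3960.00
top flange | 660.00 | 37.50 | 264.00 | 24750.00 | 174240.00
Σ | 4020.00 |  |  | 63000.00 | 542700.00
x_c = 63000.00 / 4020.00 = 15.67 cm
y_c = 542700.00 / 4020.00 = 135.00 cm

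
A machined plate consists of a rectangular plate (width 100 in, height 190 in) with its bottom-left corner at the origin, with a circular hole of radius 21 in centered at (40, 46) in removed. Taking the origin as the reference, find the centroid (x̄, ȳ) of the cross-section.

Part | A | x̄ᵢ | ȳᵢ | A·x̄ᵢ | A·ȳᵢ
plate | 19000.00 | 50.00 | 95.00 | 950000.00 | 1805000.00
hole | -1385.44 | 40.00 | 46.00 | -55417.69 | -63730.35
Σ | 17614.56 |  |  | 894582.31 | 1741269.65
x̄ = 894582.31 / 17614.56 = 50.79 in
ȳ = 1741269.65 / 17614.56 = 98.85 in

x̄ = 50.79 in, ȳ = 98.85 in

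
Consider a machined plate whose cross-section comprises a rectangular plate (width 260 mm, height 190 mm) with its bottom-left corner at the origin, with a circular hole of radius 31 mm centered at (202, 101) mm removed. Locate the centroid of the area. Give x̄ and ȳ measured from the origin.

plate: A = 260 × 190 = 49400.00, centroid at (130.00, 95.00).
hole: A = −π·31² = -3019.07, centroid at (202.00, 101.00).
ΣA = 46380.93 mm², ΣAx̄ = 5812147.75 mm³, ΣAȳ = 4388073.88 mm³.
x̄ = 5812147.75/46380.93 = 125.31 mm; ȳ = 4388073.88/46380.93 = 94.61 mm.

x̄ = 125.31 mm, ȳ = 94.61 mm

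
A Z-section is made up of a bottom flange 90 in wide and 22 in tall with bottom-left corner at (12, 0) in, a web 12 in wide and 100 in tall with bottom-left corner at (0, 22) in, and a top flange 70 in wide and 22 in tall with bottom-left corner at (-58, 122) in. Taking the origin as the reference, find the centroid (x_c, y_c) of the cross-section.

bottom flange: A = 90 × 22 = 1980.00, centroid at (57.00, 11.00).
web: A = 12 × 100 = 1200.00, centroid at (6.00, 72.00).
top flange: A = 70 × 22 = 1540.00, centroid at (-23.00, 133.00).
ΣA = 4720.00 in²
ΣAx_c = (1980.00)(57.00) + (1200.00)(6.00) + (1540.00)(-23.00) = 84640.00 in³
ΣAy_c = (1980.00)(11.00) + (1200.00)(72.00) + (1540.00)(133.00) = 313000.00 in³
x_c = 84640.00 / 4720.00 = 17.93 in
y_c = 313000.00 / 4720.00 = 66.31 in

x_c = 17.93 in, y_c = 66.31 in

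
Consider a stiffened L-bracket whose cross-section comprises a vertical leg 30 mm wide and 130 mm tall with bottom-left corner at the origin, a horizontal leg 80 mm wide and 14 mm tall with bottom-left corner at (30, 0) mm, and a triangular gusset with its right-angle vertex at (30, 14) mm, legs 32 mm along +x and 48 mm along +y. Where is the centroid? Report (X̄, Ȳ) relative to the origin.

vertical leg: A = 30 × 130 = 3900.00, centroid at (15.00, 65.00).
horizontal leg: A = 80 × 14 = 1120.00, centroid at (70.00, 7.00).
gusset: A = ½·32·48 = 768.00, centroid at (40.67, 30.00).
ΣA = 5788.00 mm²
ΣAX̄ = (3900.00)(15.00) + (1120.00)(70.00) + (768.00)(40.67) = 168132.00 mm³
ΣAȲ = (3900.00)(65.00) + (1120.00)(7.00) + (768.00)(30.00) = 284380.00 mm³
X̄ = 168132.00 / 5788.00 = 29.05 mm
Ȳ = 284380.00 / 5788.00 = 49.13 mm

X̄ = 29.05 mm, Ȳ = 49.13 mm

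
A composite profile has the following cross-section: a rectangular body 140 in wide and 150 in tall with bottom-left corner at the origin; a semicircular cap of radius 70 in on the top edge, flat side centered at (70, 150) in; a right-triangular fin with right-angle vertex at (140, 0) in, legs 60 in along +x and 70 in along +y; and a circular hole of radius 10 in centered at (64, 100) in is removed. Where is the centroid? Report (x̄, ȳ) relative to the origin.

Part | A | x̄ᵢ | ȳᵢ | A·x̄ᵢ | A·ȳᵢ
rectangular body | 21000.00 | 70.00 | 75.00 | 1470000.00 | 1575000.00
semicircular top | 7696.90 | 70.00 | 179.71 | 538783.14 | 1383201.97
triangular fin | 2100.00 | 160.00 | 23.33 | 336000.00 | 49000.00
hole | -314.16 | 64.00 | 100.00 | -20106.19 | -31415.93
Σ | 30482.74 |  |  | 2324676.95 | 2975786.04
x̄ = 2324676.95 / 30482.74 = 76.26 in
ȳ = 2975786.04 / 30482.74 = 97.62 in

x̄ = 76.26 in, ȳ = 97.62 in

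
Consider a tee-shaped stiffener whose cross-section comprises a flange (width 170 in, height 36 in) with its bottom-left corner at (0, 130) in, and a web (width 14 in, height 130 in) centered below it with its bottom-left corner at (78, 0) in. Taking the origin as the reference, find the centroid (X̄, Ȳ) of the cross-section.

web: A = 14 × 130 = 1820.00, centroid at (85.00, 65.00).
flange: A = 170 × 36 = 6120.00, centroid at (85.00, 148.00).
ΣA = 7940.00 in²
ΣAX̄ = (1820.00)(85.00) + (6120.00)(85.00) = 674900.00 in³
ΣAȲ = (1820.00)(65.00) + (6120.00)(148.00) = 1024060.00 in³
X̄ = 674900.00 / 7940.00 = 85.00 in
Ȳ = 1024060.00 / 7940.00 = 128.97 in

X̄ = 85.00 in, Ȳ = 128.97 in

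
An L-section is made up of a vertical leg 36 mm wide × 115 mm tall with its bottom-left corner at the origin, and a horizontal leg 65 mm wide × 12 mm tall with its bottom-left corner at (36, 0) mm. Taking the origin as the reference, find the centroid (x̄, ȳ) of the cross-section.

vertical leg: A = 36 × 115 = 4140.00, centroid at (18.00, 57.50).
horizontal leg: A = 65 × 12 = 780.00, centroid at (68.50, 6.00).
ΣA = 4920.00 mm², ΣAx̄ = 127950.00 mm³, ΣAȳ = 242730.00 mm³.
x̄ = 127950.00/4920.00 = 26.01 mm; ȳ = 242730.00/4920.00 = 49.34 mm.

x̄ = 26.01 mm, ȳ = 49.34 mm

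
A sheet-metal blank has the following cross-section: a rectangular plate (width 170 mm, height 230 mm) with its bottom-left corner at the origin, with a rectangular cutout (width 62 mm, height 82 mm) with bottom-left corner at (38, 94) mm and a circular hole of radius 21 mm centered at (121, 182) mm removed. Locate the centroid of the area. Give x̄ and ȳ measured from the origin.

x̄ = 85.96 mm, ȳ = 109.04 mm

plate: A = 170 × 230 = 39100.00, centroid at (85.00, 115.00).
hole 1: A = −(62 × 82) = -5084.00, centroid at (69.00, 135.00).
hole 2: A = −π·21² = -1385.44, centroid at (121.00, 182.00).
ΣA = 32630.56 mm²
ΣAx̄ = (39100.00)(85.00) + (-5084.00)(69.00) + (-1385.44)(121.00) = 2805065.47 mm³
ΣAȳ = (39100.00)(115.00) + (-5084.00)(135.00) + (-1385.44)(182.00) = 3558009.49 mm³
x̄ = 2805065.47 / 32630.56 = 85.96 mm
ȳ = 3558009.49 / 32630.56 = 109.04 mm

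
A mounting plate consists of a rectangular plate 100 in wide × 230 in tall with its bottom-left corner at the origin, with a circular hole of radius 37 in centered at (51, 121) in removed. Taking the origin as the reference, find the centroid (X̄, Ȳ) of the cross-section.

X̄ = 49.77 in, Ȳ = 113.62 in

plate: A = 100 × 230 = 23000.00, centroid at (50.00, 115.00).
hole: A = −π·37² = -4300.84, centroid at (51.00, 121.00).
ΣA = 18699.16 in²
ΣAX̄ = (23000.00)(50.00) + (-4300.84)(51.00) = 930657.14 in³
ΣAȲ = (23000.00)(115.00) + (-4300.84)(121.00) = 2124598.32 in³
X̄ = 930657.14 / 18699.16 = 49.77 in
Ȳ = 2124598.32 / 18699.16 = 113.62 in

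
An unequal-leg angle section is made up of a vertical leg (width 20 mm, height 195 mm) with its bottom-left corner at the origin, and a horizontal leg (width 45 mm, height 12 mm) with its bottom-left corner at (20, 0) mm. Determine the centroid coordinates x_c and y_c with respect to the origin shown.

x_c = 13.95 mm, y_c = 86.37 mm

Part | A | x̄ᵢ | ȳᵢ | A·x̄ᵢ | A·ȳᵢ
vertical leg | 3900.00 | 10.00 | 97.50 | 39000.00 | 380250.00
horizontal leg | 540.00 | 42.50 | 6.00 | 22950.00 | 3240.00
Σ | 4440.00 |  |  | 61950.00 | 383490.00
x_c = 61950.00 / 4440.00 = 13.95 mm
y_c = 383490.00 / 4440.00 = 86.37 mm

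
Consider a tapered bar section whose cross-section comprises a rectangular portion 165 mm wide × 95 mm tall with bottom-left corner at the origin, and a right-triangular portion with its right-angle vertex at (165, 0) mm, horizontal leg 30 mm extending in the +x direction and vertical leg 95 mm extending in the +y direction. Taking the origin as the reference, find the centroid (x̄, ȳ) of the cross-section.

rectangular portion: A = 165 × 95 = 15675.00, centroid at (82.50, 47.50).
triangular portion: A = ½·30·95 = 1425.00, centroid at (175.00, 31.67).
ΣA = 17100.00 mm², ΣAx̄ = 1542562.50 mm³, ΣAȳ = 789687.50 mm³.
x̄ = 1542562.50/17100.00 = 90.21 mm; ȳ = 789687.50/17100.00 = 46.18 mm.

x̄ = 90.21 mm, ȳ = 46.18 mm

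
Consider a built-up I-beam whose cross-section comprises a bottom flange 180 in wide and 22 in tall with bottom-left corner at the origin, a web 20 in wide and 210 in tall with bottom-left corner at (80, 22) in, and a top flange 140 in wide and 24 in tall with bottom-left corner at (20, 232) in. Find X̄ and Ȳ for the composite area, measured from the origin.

X̄ = 90.00 in, Ȳ = 121.25 in

Part | A | x̄ᵢ | ȳᵢ | A·x̄ᵢ | A·ȳᵢ
bottom flange | 3960.00 | 90.00 | 11.00 | 356400.00 | 43560.00
web | 4200.00 | 90.00 | 127.00 | 378000.00 | 533400.00
top flange | 3360.00 | 90.00 | 244.00 | 302400.00 | 819840.00
Σ | 11520.00 |  |  | 1036800.00 | 1396800.00
X̄ = 1036800.00 / 11520.00 = 90.00 in
Ȳ = 1396800.00 / 11520.00 = 121.25 in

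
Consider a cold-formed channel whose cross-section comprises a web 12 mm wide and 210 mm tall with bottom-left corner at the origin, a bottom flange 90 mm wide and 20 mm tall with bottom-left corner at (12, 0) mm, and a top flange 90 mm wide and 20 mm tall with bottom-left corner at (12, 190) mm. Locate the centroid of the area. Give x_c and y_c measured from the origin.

x_c = 36.00 mm, y_c = 105.00 mm

Part | A | x̄ᵢ | ȳᵢ | A·x̄ᵢ | A·ȳᵢ
web | 2520.00 | 6.00 | 105.00 | 15120.00 | 264600.00
bottom flange | 1800.00 | 57.00 | 10.00 | 102600.00 | 18000.00
top flange | 1800.00 | 57.00 | 200.00 | 102600.00 | 360000.00
Σ | 6120.00 |  |  | 220320.00 | 642600.00
x_c = 220320.00 / 6120.00 = 36.00 mm
y_c = 642600.00 / 6120.00 = 105.00 mm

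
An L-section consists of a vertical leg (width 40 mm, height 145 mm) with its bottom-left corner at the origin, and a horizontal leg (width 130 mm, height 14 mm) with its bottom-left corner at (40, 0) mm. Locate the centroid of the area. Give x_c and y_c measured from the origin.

x_c = 40.30 mm, y_c = 56.86 mm

vertical leg: A = 40 × 145 = 5800.00, centroid at (20.00, 72.50).
horizontal leg: A = 130 × 14 = 1820.00, centroid at (105.00, 7.00).
ΣA = 7620.00 mm²
ΣAx_c = (5800.00)(20.00) + (1820.00)(105.00) = 307100.00 mm³
ΣAy_c = (5800.00)(72.50) + (1820.00)(7.00) = 433240.00 mm³
x_c = 307100.00 / 7620.00 = 40.30 mm
y_c = 433240.00 / 7620.00 = 56.86 mm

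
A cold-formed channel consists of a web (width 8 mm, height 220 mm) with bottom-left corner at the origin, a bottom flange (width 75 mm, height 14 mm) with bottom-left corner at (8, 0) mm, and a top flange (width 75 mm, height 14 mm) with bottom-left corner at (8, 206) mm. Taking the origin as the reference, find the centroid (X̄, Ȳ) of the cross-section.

X̄ = 26.58 mm, Ȳ = 110.00 mm

web: A = 8 × 220 = 1760.00, centroid at (4.00, 110.00).
bottom flange: A = 75 × 14 = 1050.00, centroid at (45.50, 7.00).
top flange: A = 75 × 14 = 1050.00, centroid at (45.50, 213.00).
ΣA = 3860.00 mm², ΣAX̄ = 102590.00 mm³, ΣAȲ = 424600.00 mm³.
X̄ = 102590.00/3860.00 = 26.58 mm; Ȳ = 424600.00/3860.00 = 110.00 mm.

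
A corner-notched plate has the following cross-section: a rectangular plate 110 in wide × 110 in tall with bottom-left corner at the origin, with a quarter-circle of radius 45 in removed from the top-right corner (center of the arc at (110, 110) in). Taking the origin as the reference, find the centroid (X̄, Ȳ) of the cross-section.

plate: A = 110 × 110 = 12100.00, centroid at (55.00, 55.00).
removed quarter-circle: A = −¼π·45² = -1590.43, centroid at (90.90, 90.90).
ΣA = 10509.57 in², ΣAX̄ = 520927.56 in³, ΣAȲ = 520927.56 in³.
X̄ = 520927.56/10509.57 = 49.57 in; Ȳ = 520927.56/10509.57 = 49.57 in.

X̄ = 49.57 in, Ȳ = 49.57 in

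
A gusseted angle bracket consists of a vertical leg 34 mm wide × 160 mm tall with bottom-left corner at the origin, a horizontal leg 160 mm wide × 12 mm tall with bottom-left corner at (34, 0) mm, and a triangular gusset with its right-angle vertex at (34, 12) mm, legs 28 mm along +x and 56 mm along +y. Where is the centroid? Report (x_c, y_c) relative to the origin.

x_c = 42.40 mm, y_c = 57.80 mm

vertical leg: A = 34 × 160 = 5440.00, centroid at (17.00, 80.00).
horizontal leg: A = 160 × 12 = 1920.00, centroid at (114.00, 6.00).
gusset: A = ½·28·56 = 784.00, centroid at (43.33, 30.67).
ΣA = 8144.00 mm², ΣAx_c = 345333.33 mm³, ΣAy_c = 470762.67 mm³.
x_c = 345333.33/8144.00 = 42.40 mm; y_c = 470762.67/8144.00 = 57.80 mm.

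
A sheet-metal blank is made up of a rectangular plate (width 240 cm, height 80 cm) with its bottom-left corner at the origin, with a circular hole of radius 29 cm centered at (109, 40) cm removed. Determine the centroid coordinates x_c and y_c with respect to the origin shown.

plate: A = 240 × 80 = 19200.00, centroid at (120.00, 40.00).
hole: A = −π·29² = -2642.08, centroid at (109.00, 40.00).
ΣA = 16557.92 cm², ΣAx_c = 2016013.34 cm³, ΣAy_c = 662316.82 cm³.
x_c = 2016013.34/16557.92 = 121.76 cm; y_c = 662316.82/16557.92 = 40.00 cm.

x_c = 121.76 cm, y_c = 40.00 cm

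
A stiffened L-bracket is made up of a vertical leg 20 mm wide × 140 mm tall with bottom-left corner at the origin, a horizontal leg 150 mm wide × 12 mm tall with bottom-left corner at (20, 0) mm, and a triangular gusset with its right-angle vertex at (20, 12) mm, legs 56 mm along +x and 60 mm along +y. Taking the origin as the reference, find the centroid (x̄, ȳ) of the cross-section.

Part | A | x̄ᵢ | ȳᵢ | A·x̄ᵢ | A·ȳᵢ
vertical leg | 2800.00 | 10.00 | 70.00 | 28000.00 | 196000.00
horizontal leg | 1800.00 | 95.00 | 6.00 | 171000.00 | 10800.00
gusset | 1680.00 | 38.67 | 32.00 | 64960.00 | 53760.00
Σ | 6280.00 |  |  | 263960.00 | 260560.00
x̄ = 263960.00 / 6280.00 = 42.03 mm
ȳ = 260560.00 / 6280.00 = 41.49 mm

x̄ = 42.03 mm, ȳ = 41.49 mm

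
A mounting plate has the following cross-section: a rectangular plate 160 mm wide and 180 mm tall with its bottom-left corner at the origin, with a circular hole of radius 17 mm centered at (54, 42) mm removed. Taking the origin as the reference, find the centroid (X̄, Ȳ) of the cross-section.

plate: A = 160 × 180 = 28800.00, centroid at (80.00, 90.00).
hole: A = −π·17² = -907.92, centroid at (54.00, 42.00).
ΣA = 27892.08 mm², ΣAX̄ = 2254972.31 mm³, ΣAȲ = 2553867.35 mm³.
X̄ = 2254972.31/27892.08 = 80.85 mm; Ȳ = 2553867.35/27892.08 = 91.56 mm.

X̄ = 80.85 mm, Ȳ = 91.56 mm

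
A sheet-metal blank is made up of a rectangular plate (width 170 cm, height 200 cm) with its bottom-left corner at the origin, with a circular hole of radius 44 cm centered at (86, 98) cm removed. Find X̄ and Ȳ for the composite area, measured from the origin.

plate: A = 170 × 200 = 34000.00, centroid at (85.00, 100.00).
hole: A = −π·44² = -6082.12, centroid at (86.00, 98.00).
ΣA = 27917.88 cm², ΣAX̄ = 2366937.39 cm³, ΣAȲ = 2803951.91 cm³.
X̄ = 2366937.39/27917.88 = 84.78 cm; Ȳ = 2803951.91/27917.88 = 100.44 cm.

X̄ = 84.78 cm, Ȳ = 100.44 cm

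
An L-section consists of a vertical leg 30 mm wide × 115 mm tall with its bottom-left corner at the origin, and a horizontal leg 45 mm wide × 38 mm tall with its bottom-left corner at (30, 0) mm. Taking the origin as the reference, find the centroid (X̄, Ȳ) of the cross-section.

vertical leg: A = 30 × 115 = 3450.00, centroid at (15.00, 57.50).
horizontal leg: A = 45 × 38 = 1710.00, centroid at (52.50, 19.00).
ΣA = 5160.00 mm²
ΣAX̄ = (3450.00)(15.00) + (1710.00)(52.50) = 141525.00 mm³
ΣAȲ = (3450.00)(57.50) + (1710.00)(19.00) = 230865.00 mm³
X̄ = 141525.00 / 5160.00 = 27.43 mm
Ȳ = 230865.00 / 5160.00 = 44.74 mm

X̄ = 27.43 mm, Ȳ = 44.74 mm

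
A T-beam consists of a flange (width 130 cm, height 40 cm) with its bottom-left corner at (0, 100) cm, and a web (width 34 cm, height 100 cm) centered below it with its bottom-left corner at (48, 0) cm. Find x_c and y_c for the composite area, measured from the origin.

x_c = 65.00 cm, y_c = 92.33 cm

web: A = 34 × 100 = 3400.00, centroid at (65.00, 50.00).
flange: A = 130 × 40 = 5200.00, centroid at (65.00, 120.00).
ΣA = 8600.00 cm², ΣAx_c = 559000.00 cm³, ΣAy_c = 794000.00 cm³.
x_c = 559000.00/8600.00 = 65.00 cm; y_c = 794000.00/8600.00 = 92.33 cm.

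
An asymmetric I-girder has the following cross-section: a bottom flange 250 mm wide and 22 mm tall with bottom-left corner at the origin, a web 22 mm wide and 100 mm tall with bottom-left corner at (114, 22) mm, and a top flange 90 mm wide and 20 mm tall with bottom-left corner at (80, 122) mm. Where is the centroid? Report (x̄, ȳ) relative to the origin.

bottom flange: A = 250 × 22 = 5500.00, centroid at (125.00, 11.00).
web: A = 22 × 100 = 2200.00, centroid at (125.00, 72.00).
top flange: A = 90 × 20 = 1800.00, centroid at (125.00, 132.00).
ΣA = 9500.00 mm², ΣAx̄ = 1187500.00 mm³, ΣAȳ = 456500.00 mm³.
x̄ = 1187500.00/9500.00 = 125.00 mm; ȳ = 456500.00/9500.00 = 48.05 mm.

x̄ = 125.00 mm, ȳ = 48.05 mm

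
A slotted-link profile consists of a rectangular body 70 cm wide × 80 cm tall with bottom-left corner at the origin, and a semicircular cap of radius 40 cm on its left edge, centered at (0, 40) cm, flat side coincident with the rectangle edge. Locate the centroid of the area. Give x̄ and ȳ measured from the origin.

rectangular body: A = 70 × 80 = 5600.00, centroid at (35.00, 40.00).
semicircular end: A = ½π·40² = 2513.27, centroid at (-16.98, 40.00).
ΣA = 8113.27 cm², ΣAx̄ = 153333.33 cm³, ΣAȳ = 324530.96 cm³.
x̄ = 153333.33/8113.27 = 18.90 cm; ȳ = 324530.96/8113.27 = 40.00 cm.

x̄ = 18.90 cm, ȳ = 40.00 cm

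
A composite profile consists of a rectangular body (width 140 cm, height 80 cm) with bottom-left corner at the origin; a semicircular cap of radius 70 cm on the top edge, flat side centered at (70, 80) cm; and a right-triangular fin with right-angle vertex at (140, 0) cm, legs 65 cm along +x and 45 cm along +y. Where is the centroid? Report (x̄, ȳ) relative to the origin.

x̄ = 76.58 cm, ȳ = 64.56 cm

rectangular body: A = 140 × 80 = 11200.00, centroid at (70.00, 40.00).
semicircular top: A = ½π·70² = 7696.90, centroid at (70.00, 109.71).
triangular fin: A = ½·65·45 = 1462.50, centroid at (161.67, 15.00).
ΣA = 20359.40 cm², ΣAx̄ = 1559220.64 cm³, ΣAȳ = 1314356.33 cm³.
x̄ = 1559220.64/20359.40 = 76.58 cm; ȳ = 1314356.33/20359.40 = 64.56 cm.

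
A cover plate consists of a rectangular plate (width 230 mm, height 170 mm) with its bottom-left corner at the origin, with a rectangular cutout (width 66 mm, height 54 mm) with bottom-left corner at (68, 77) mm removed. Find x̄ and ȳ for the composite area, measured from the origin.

plate: A = 230 × 170 = 39100.00, centroid at (115.00, 85.00).
hole: A = −(66 × 54) = -3564.00, centroid at (101.00, 104.00).
ΣA = 35536.00 mm²
ΣAx̄ = (39100.00)(115.00) + (-3564.00)(101.00) = 4136536.00 mm³
ΣAȳ = (39100.00)(85.00) + (-3564.00)(104.00) = 2952844.00 mm³
x̄ = 4136536.00 / 35536.00 = 116.40 mm
ȳ = 2952844.00 / 35536.00 = 83.09 mm

x̄ = 116.40 mm, ȳ = 83.09 mm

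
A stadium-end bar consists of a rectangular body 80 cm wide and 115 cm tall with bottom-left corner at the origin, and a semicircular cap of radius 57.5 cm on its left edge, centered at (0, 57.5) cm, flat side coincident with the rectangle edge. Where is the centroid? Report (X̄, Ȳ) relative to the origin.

rectangular body: A = 80 × 115 = 9200.00, centroid at (40.00, 57.50).
semicircular end: A = ½π·57.5² = 5193.45, centroid at (-24.40, 57.50).
ΣA = 14393.45 cm²
ΣAX̄ = (9200.00)(40.00) + (5193.45)(-24.40) = 241260.42 cm³
ΣAȲ = (9200.00)(57.50) + (5193.45)(57.50) = 827623.11 cm³
X̄ = 241260.42 / 14393.45 = 16.76 cm
Ȳ = 827623.11 / 14393.45 = 57.50 cm

X̄ = 16.76 cm, Ȳ = 57.50 cm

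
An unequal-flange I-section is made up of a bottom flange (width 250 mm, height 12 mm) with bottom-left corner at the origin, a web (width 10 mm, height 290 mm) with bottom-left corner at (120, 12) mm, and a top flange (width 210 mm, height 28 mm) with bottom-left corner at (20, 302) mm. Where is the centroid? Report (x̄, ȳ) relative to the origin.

bottom flange: A = 250 × 12 = 3000.00, centroid at (125.00, 6.00).
web: A = 10 × 290 = 2900.00, centroid at (125.00, 157.00).
top flange: A = 210 × 28 = 5880.00, centroid at (125.00, 316.00).
ΣA = 11780.00 mm²
ΣAx̄ = (3000.00)(125.00) + (2900.00)(125.00) + (5880.00)(125.00) = 1472500.00 mm³
ΣAȳ = (3000.00)(6.00) + (2900.00)(157.00) + (5880.00)(316.00) = 2331380.00 mm³
x̄ = 1472500.00 / 11780.00 = 125.00 mm
ȳ = 2331380.00 / 11780.00 = 197.91 mm

x̄ = 125.00 mm, ȳ = 197.91 mm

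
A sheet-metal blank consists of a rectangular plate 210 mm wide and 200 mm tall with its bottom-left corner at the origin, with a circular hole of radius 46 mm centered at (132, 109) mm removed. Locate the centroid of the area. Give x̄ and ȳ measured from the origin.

plate: A = 210 × 200 = 42000.00, centroid at (105.00, 100.00).
hole: A = −π·46² = -6647.61, centroid at (132.00, 109.00).
ΣA = 35352.39 mm², ΣAx̄ = 3532515.47 mm³, ΣAȳ = 3475410.50 mm³.
x̄ = 3532515.47/35352.39 = 99.92 mm; ȳ = 3475410.50/35352.39 = 98.31 mm.

x̄ = 99.92 mm, ȳ = 98.31 mm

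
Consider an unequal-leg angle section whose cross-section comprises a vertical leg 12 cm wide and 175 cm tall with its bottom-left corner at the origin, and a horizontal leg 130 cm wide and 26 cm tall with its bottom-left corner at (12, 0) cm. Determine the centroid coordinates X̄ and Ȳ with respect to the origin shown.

vertical leg: A = 12 × 175 = 2100.00, centroid at (6.00, 87.50).
horizontal leg: A = 130 × 26 = 3380.00, centroid at (77.00, 13.00).
ΣA = 5480.00 cm², ΣAX̄ = 272860.00 cm³, ΣAȲ = 227690.00 cm³.
X̄ = 272860.00/5480.00 = 49.79 cm; Ȳ = 227690.00/5480.00 = 41.55 cm.

X̄ = 49.79 cm, Ȳ = 41.55 cm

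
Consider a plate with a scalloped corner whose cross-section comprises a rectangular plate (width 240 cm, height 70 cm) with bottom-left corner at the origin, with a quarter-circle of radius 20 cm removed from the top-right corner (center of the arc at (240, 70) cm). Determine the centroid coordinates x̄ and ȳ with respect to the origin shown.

plate: A = 240 × 70 = 16800.00, centroid at (120.00, 35.00).
removed quarter-circle: A = −¼π·20² = -314.16, centroid at (231.51, 61.51).
ΣA = 16485.84 cm²
ΣAx̄ = (16800.00)(120.00) + (-314.16)(231.51) = 1943268.44 cm³
ΣAȳ = (16800.00)(35.00) + (-314.16)(61.51) = 568675.52 cm³
x̄ = 1943268.44 / 16485.84 = 117.87 cm
ȳ = 568675.52 / 16485.84 = 34.49 cm

x̄ = 117.87 cm, ȳ = 34.49 cm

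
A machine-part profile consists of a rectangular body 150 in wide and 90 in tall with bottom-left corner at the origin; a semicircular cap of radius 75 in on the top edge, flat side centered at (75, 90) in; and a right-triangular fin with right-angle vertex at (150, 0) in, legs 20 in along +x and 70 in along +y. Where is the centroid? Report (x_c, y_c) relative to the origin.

rectangular body: A = 150 × 90 = 13500.00, centroid at (75.00, 45.00).
semicircular top: A = ½π·75² = 8835.73, centroid at (75.00, 121.83).
triangular fin: A = ½·20·70 = 700.00, centroid at (156.67, 23.33).
ΣA = 23035.73 in², ΣAx_c = 1784846.37 in³, ΣAy_c = 1700298.97 in³.
x_c = 1784846.37/23035.73 = 77.48 in; y_c = 1700298.97/23035.73 = 73.81 in.

x_c = 77.48 in, y_c = 73.81 in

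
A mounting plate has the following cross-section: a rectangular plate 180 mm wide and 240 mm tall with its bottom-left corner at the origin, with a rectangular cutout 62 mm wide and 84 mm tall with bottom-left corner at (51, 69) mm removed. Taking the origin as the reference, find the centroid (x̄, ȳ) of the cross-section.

x̄ = 91.10 mm, ȳ = 121.23 mm

Part | A | x̄ᵢ | ȳᵢ | A·x̄ᵢ | A·ȳᵢ
plate | 43200.00 | 90.00 | 120.00 | 3888000.00 | 5184000.00
hole | -5208.00 | 82.00 | 111.00 | -427056.00 | -578088.00
Σ | 37992.00 |  |  | 3460944.00 | 4605912.00
x̄ = 3460944.00 / 37992.00 = 91.10 mm
ȳ = 4605912.00 / 37992.00 = 121.23 mm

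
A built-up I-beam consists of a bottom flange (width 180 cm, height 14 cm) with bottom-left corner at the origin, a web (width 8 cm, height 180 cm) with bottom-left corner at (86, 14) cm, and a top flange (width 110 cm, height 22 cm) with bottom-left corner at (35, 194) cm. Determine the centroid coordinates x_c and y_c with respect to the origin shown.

x_c = 90.00 cm, y_c = 104.00 cm

bottom flange: A = 180 × 14 = 2520.00, centroid at (90.00, 7.00).
web: A = 8 × 180 = 1440.00, centroid at (90.00, 104.00).
top flange: A = 110 × 22 = 2420.00, centroid at (90.00, 205.00).
ΣA = 6380.00 cm², ΣAx_c = 574200.00 cm³, ΣAy_c = 663500.00 cm³.
x_c = 574200.00/6380.00 = 90.00 cm; y_c = 663500.00/6380.00 = 104.00 cm.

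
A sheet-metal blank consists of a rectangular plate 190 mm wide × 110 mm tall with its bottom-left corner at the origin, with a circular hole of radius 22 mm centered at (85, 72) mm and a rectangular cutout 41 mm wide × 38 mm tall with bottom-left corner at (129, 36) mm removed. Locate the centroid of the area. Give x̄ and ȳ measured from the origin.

plate: A = 190 × 110 = 20900.00, centroid at (95.00, 55.00).
hole 1: A = −π·22² = -1520.53, centroid at (85.00, 72.00).
hole 2: A = −(41 × 38) = -1558.00, centroid at (149.50, 55.00).
ΣA = 17821.47 mm², ΣAx̄ = 1623333.88 mm³, ΣAȳ = 954331.78 mm³.
x̄ = 1623333.88/17821.47 = 91.09 mm; ȳ = 954331.78/17821.47 = 53.55 mm.

x̄ = 91.09 mm, ȳ = 53.55 mm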